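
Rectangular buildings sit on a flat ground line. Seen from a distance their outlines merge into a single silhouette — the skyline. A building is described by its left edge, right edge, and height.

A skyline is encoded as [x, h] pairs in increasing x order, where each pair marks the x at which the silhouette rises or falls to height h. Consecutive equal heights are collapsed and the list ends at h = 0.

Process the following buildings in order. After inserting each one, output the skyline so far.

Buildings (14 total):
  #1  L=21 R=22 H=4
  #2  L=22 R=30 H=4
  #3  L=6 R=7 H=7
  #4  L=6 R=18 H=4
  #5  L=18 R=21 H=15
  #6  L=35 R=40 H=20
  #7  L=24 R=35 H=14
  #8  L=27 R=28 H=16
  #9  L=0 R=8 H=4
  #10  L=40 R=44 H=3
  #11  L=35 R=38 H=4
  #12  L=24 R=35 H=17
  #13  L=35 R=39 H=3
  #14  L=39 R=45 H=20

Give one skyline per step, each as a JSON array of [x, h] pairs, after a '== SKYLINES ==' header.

== SKYLINES ==
[[21,4],[22,0]]
[[21,4],[30,0]]
[[6,7],[7,0],[21,4],[30,0]]
[[6,7],[7,4],[18,0],[21,4],[30,0]]
[[6,7],[7,4],[18,15],[21,4],[30,0]]
[[6,7],[7,4],[18,15],[21,4],[30,0],[35,20],[40,0]]
[[6,7],[7,4],[18,15],[21,4],[24,14],[35,20],[40,0]]
[[6,7],[7,4],[18,15],[21,4],[24,14],[27,16],[28,14],[35,20],[40,0]]
[[0,4],[6,7],[7,4],[18,15],[21,4],[24,14],[27,16],[28,14],[35,20],[40,0]]
[[0,4],[6,7],[7,4],[18,15],[21,4],[24,14],[27,16],[28,14],[35,20],[40,3],[44,0]]
[[0,4],[6,7],[7,4],[18,15],[21,4],[24,14],[27,16],[28,14],[35,20],[40,3],[44,0]]
[[0,4],[6,7],[7,4],[18,15],[21,4],[24,17],[35,20],[40,3],[44,0]]
[[0,4],[6,7],[7,4],[18,15],[21,4],[24,17],[35,20],[40,3],[44,0]]
[[0,4],[6,7],[7,4],[18,15],[21,4],[24,17],[35,20],[45,0]]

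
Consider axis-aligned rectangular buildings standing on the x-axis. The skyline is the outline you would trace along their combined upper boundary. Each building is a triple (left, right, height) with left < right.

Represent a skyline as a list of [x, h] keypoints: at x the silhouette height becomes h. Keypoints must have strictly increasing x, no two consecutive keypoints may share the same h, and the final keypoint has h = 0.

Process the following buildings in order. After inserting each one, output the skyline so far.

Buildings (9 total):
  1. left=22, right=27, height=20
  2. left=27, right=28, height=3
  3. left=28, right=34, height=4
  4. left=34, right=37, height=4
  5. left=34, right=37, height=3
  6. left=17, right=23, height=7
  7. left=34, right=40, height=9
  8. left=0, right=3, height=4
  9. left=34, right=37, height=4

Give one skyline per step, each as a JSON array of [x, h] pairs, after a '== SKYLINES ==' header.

== SKYLINES ==
[[22,20],[27,0]]
[[22,20],[27,3],[28,0]]
[[22,20],[27,3],[28,4],[34,0]]
[[22,20],[27,3],[28,4],[37,0]]
[[22,20],[27,3],[28,4],[37,0]]
[[17,7],[22,20],[27,3],[28,4],[37,0]]
[[17,7],[22,20],[27,3],[28,4],[34,9],[40,0]]
[[0,4],[3,0],[17,7],[22,20],[27,3],[28,4],[34,9],[40,0]]
[[0,4],[3,0],[17,7],[22,20],[27,3],[28,4],[34,9],[40,0]]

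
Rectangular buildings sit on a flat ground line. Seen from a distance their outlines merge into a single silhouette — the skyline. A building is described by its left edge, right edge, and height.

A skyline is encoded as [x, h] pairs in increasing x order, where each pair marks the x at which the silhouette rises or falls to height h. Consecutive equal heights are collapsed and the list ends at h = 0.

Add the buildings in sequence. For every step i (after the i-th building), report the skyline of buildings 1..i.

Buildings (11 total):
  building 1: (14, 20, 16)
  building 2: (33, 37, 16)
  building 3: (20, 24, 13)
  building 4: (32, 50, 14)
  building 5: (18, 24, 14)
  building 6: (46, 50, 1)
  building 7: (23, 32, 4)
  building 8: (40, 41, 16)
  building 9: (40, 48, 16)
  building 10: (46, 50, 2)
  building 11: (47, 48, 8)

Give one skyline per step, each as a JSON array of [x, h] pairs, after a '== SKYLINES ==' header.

== SKYLINES ==
[[14,16],[20,0]]
[[14,16],[20,0],[33,16],[37,0]]
[[14,16],[20,13],[24,0],[33,16],[37,0]]
[[14,16],[20,13],[24,0],[32,14],[33,16],[37,14],[50,0]]
[[14,16],[20,14],[24,0],[32,14],[33,16],[37,14],[50,0]]
[[14,16],[20,14],[24,0],[32,14],[33,16],[37,14],[50,0]]
[[14,16],[20,14],[24,4],[32,14],[33,16],[37,14],[50,0]]
[[14,16],[20,14],[24,4],[32,14],[33,16],[37,14],[40,16],[41,14],[50,0]]
[[14,16],[20,14],[24,4],[32,14],[33,16],[37,14],[40,16],[48,14],[50,0]]
[[14,16],[20,14],[24,4],[32,14],[33,16],[37,14],[40,16],[48,14],[50,0]]
[[14,16],[20,14],[24,4],[32,14],[33,16],[37,14],[40,16],[48,14],[50,0]]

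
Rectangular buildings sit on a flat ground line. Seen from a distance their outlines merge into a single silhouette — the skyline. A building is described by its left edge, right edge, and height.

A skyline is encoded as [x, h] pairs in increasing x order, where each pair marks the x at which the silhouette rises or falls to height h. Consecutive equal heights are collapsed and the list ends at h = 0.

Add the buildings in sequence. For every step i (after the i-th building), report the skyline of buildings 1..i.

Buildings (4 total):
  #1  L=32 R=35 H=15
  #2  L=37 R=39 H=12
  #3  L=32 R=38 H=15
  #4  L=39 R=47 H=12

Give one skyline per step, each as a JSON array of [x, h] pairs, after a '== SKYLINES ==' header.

== SKYLINES ==
[[32,15],[35,0]]
[[32,15],[35,0],[37,12],[39,0]]
[[32,15],[38,12],[39,0]]
[[32,15],[38,12],[47,0]]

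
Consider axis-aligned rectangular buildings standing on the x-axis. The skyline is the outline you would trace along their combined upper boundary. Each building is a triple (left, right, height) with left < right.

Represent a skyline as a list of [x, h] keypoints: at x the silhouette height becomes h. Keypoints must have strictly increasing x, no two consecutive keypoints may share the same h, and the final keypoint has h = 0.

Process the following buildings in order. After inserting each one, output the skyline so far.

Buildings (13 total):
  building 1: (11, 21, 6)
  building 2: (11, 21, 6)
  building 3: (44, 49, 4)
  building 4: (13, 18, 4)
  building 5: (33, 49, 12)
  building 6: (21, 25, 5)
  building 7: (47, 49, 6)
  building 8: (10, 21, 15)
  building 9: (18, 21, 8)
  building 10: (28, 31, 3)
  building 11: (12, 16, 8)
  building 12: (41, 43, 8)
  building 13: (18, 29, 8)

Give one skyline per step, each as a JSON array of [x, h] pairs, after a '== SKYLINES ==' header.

== SKYLINES ==
[[11,6],[21,0]]
[[11,6],[21,0]]
[[11,6],[21,0],[44,4],[49,0]]
[[11,6],[21,0],[44,4],[49,0]]
[[11,6],[21,0],[33,12],[49,0]]
[[11,6],[21,5],[25,0],[33,12],[49,0]]
[[11,6],[21,5],[25,0],[33,12],[49,0]]
[[10,15],[21,5],[25,0],[33,12],[49,0]]
[[10,15],[21,5],[25,0],[33,12],[49,0]]
[[10,15],[21,5],[25,0],[28,3],[31,0],[33,12],[49,0]]
[[10,15],[21,5],[25,0],[28,3],[31,0],[33,12],[49,0]]
[[10,15],[21,5],[25,0],[28,3],[31,0],[33,12],[49,0]]
[[10,15],[21,8],[29,3],[31,0],[33,12],[49,0]]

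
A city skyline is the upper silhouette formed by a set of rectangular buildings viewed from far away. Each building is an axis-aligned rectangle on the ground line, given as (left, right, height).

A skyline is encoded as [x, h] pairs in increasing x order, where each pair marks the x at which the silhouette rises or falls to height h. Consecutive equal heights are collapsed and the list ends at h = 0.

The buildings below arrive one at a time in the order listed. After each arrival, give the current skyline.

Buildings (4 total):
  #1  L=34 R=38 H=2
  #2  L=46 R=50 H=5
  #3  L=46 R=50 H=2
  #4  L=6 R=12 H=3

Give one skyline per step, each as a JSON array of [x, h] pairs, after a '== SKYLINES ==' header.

== SKYLINES ==
[[34,2],[38,0]]
[[34,2],[38,0],[46,5],[50,0]]
[[34,2],[38,0],[46,5],[50,0]]
[[6,3],[12,0],[34,2],[38,0],[46,5],[50,0]]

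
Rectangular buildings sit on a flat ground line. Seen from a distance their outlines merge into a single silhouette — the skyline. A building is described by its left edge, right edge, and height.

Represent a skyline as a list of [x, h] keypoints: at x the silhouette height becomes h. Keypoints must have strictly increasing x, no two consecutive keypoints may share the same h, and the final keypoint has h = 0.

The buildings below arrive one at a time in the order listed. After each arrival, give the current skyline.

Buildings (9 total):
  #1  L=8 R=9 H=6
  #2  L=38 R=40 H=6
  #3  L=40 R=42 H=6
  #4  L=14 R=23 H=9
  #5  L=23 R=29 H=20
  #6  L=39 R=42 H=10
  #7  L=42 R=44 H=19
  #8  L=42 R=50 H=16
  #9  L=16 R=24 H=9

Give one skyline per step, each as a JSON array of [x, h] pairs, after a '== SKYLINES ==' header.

== SKYLINES ==
[[8,6],[9,0]]
[[8,6],[9,0],[38,6],[40,0]]
[[8,6],[9,0],[38,6],[42,0]]
[[8,6],[9,0],[14,9],[23,0],[38,6],[42,0]]
[[8,6],[9,0],[14,9],[23,20],[29,0],[38,6],[42,0]]
[[8,6],[9,0],[14,9],[23,20],[29,0],[38,6],[39,10],[42,0]]
[[8,6],[9,0],[14,9],[23,20],[29,0],[38,6],[39,10],[42,19],[44,0]]
[[8,6],[9,0],[14,9],[23,20],[29,0],[38,6],[39,10],[42,19],[44,16],[50,0]]
[[8,6],[9,0],[14,9],[23,20],[29,0],[38,6],[39,10],[42,19],[44,16],[50,0]]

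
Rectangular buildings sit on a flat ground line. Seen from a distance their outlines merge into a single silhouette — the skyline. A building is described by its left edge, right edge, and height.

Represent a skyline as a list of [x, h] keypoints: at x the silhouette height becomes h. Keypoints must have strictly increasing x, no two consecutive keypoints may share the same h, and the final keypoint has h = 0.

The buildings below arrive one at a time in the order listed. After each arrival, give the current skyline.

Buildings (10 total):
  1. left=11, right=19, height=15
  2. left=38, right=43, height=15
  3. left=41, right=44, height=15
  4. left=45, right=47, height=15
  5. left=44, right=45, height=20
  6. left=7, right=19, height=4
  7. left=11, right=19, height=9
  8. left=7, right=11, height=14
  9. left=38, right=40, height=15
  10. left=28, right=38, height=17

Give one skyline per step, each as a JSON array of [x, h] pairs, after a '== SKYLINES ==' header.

== SKYLINES ==
[[11,15],[19,0]]
[[11,15],[19,0],[38,15],[43,0]]
[[11,15],[19,0],[38,15],[44,0]]
[[11,15],[19,0],[38,15],[44,0],[45,15],[47,0]]
[[11,15],[19,0],[38,15],[44,20],[45,15],[47,0]]
[[7,4],[11,15],[19,0],[38,15],[44,20],[45,15],[47,0]]
[[7,4],[11,15],[19,0],[38,15],[44,20],[45,15],[47,0]]
[[7,14],[11,15],[19,0],[38,15],[44,20],[45,15],[47,0]]
[[7,14],[11,15],[19,0],[38,15],[44,20],[45,15],[47,0]]
[[7,14],[11,15],[19,0],[28,17],[38,15],[44,20],[45,15],[47,0]]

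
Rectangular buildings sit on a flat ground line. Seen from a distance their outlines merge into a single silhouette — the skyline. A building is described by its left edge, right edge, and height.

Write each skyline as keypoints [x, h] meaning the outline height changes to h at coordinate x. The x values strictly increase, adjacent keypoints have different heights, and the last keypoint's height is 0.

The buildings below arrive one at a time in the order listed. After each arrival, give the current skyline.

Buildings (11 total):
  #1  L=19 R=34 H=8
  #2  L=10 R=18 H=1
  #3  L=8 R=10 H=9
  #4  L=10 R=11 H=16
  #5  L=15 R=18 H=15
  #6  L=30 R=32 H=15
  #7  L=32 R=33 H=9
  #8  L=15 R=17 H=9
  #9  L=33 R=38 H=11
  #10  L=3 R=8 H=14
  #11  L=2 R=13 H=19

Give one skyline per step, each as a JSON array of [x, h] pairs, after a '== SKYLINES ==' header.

== SKYLINES ==
[[19,8],[34,0]]
[[10,1],[18,0],[19,8],[34,0]]
[[8,9],[10,1],[18,0],[19,8],[34,0]]
[[8,9],[10,16],[11,1],[18,0],[19,8],[34,0]]
[[8,9],[10,16],[11,1],[15,15],[18,0],[19,8],[34,0]]
[[8,9],[10,16],[11,1],[15,15],[18,0],[19,8],[30,15],[32,8],[34,0]]
[[8,9],[10,16],[11,1],[15,15],[18,0],[19,8],[30,15],[32,9],[33,8],[34,0]]
[[8,9],[10,16],[11,1],[15,15],[18,0],[19,8],[30,15],[32,9],[33,8],[34,0]]
[[8,9],[10,16],[11,1],[15,15],[18,0],[19,8],[30,15],[32,9],[33,11],[38,0]]
[[3,14],[8,9],[10,16],[11,1],[15,15],[18,0],[19,8],[30,15],[32,9],[33,11],[38,0]]
[[2,19],[13,1],[15,15],[18,0],[19,8],[30,15],[32,9],[33,11],[38,0]]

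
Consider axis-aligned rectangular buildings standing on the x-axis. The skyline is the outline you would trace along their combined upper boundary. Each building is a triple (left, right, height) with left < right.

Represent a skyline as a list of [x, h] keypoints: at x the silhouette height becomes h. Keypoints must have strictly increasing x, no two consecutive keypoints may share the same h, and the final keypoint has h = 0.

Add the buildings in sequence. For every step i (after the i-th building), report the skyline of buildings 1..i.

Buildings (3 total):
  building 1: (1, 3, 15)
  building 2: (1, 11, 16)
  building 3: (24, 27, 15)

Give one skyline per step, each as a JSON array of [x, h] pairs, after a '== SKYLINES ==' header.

== SKYLINES ==
[[1,15],[3,0]]
[[1,16],[11,0]]
[[1,16],[11,0],[24,15],[27,0]]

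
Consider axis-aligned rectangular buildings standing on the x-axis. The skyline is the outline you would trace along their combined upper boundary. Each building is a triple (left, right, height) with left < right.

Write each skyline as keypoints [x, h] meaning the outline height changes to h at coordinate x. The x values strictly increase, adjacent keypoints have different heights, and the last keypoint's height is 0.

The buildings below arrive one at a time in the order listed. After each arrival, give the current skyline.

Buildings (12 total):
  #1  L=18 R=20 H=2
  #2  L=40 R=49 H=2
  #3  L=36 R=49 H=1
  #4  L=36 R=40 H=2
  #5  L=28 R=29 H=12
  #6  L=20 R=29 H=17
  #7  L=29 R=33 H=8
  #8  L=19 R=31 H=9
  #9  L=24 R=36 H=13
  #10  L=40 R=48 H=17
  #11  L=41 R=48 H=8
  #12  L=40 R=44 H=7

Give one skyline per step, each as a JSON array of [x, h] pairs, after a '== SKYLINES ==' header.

== SKYLINES ==
[[18,2],[20,0]]
[[18,2],[20,0],[40,2],[49,0]]
[[18,2],[20,0],[36,1],[40,2],[49,0]]
[[18,2],[20,0],[36,2],[49,0]]
[[18,2],[20,0],[28,12],[29,0],[36,2],[49,0]]
[[18,2],[20,17],[29,0],[36,2],[49,0]]
[[18,2],[20,17],[29,8],[33,0],[36,2],[49,0]]
[[18,2],[19,9],[20,17],[29,9],[31,8],[33,0],[36,2],[49,0]]
[[18,2],[19,9],[20,17],[29,13],[36,2],[49,0]]
[[18,2],[19,9],[20,17],[29,13],[36,2],[40,17],[48,2],[49,0]]
[[18,2],[19,9],[20,17],[29,13],[36,2],[40,17],[48,2],[49,0]]
[[18,2],[19,9],[20,17],[29,13],[36,2],[40,17],[48,2],[49,0]]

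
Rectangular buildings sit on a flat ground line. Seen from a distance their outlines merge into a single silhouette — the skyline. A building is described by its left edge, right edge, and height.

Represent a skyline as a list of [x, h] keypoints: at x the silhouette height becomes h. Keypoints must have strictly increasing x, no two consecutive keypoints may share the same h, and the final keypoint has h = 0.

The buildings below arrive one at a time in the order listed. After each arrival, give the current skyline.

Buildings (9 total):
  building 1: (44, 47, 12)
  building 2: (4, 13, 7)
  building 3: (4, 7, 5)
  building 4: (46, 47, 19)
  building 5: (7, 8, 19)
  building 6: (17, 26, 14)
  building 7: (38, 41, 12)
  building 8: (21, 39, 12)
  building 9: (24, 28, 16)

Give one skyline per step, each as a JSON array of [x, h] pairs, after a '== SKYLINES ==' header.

== SKYLINES ==
[[44,12],[47,0]]
[[4,7],[13,0],[44,12],[47,0]]
[[4,7],[13,0],[44,12],[47,0]]
[[4,7],[13,0],[44,12],[46,19],[47,0]]
[[4,7],[7,19],[8,7],[13,0],[44,12],[46,19],[47,0]]
[[4,7],[7,19],[8,7],[13,0],[17,14],[26,0],[44,12],[46,19],[47,0]]
[[4,7],[7,19],[8,7],[13,0],[17,14],[26,0],[38,12],[41,0],[44,12],[46,19],[47,0]]
[[4,7],[7,19],[8,7],[13,0],[17,14],[26,12],[41,0],[44,12],[46,19],[47,0]]
[[4,7],[7,19],[8,7],[13,0],[17,14],[24,16],[28,12],[41,0],[44,12],[46,19],[47,0]]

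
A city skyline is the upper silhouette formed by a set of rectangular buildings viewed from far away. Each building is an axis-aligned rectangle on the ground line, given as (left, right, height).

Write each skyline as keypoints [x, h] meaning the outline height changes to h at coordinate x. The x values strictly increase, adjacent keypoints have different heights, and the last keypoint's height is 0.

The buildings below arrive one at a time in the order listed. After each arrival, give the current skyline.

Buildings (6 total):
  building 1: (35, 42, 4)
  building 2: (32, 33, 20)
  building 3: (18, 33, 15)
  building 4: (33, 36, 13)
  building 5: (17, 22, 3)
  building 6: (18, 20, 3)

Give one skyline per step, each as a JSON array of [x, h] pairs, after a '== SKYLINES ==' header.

== SKYLINES ==
[[35,4],[42,0]]
[[32,20],[33,0],[35,4],[42,0]]
[[18,15],[32,20],[33,0],[35,4],[42,0]]
[[18,15],[32,20],[33,13],[36,4],[42,0]]
[[17,3],[18,15],[32,20],[33,13],[36,4],[42,0]]
[[17,3],[18,15],[32,20],[33,13],[36,4],[42,0]]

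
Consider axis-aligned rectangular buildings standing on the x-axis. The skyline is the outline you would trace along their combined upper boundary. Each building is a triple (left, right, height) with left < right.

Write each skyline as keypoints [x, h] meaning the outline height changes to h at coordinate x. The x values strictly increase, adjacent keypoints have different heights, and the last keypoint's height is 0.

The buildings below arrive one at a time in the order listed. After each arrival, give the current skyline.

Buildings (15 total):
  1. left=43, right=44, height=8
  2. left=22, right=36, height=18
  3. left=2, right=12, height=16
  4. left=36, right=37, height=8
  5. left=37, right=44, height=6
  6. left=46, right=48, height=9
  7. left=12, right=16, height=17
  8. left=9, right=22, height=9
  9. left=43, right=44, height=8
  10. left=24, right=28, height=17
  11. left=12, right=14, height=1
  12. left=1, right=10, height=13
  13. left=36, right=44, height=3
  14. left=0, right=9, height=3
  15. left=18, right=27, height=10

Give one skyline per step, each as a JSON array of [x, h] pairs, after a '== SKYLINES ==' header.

== SKYLINES ==
[[43,8],[44,0]]
[[22,18],[36,0],[43,8],[44,0]]
[[2,16],[12,0],[22,18],[36,0],[43,8],[44,0]]
[[2,16],[12,0],[22,18],[36,8],[37,0],[43,8],[44,0]]
[[2,16],[12,0],[22,18],[36,8],[37,6],[43,8],[44,0]]
[[2,16],[12,0],[22,18],[36,8],[37,6],[43,8],[44,0],[46,9],[48,0]]
[[2,16],[12,17],[16,0],[22,18],[36,8],[37,6],[43,8],[44,0],[46,9],[48,0]]
[[2,16],[12,17],[16,9],[22,18],[36,8],[37,6],[43,8],[44,0],[46,9],[48,0]]
[[2,16],[12,17],[16,9],[22,18],[36,8],[37,6],[43,8],[44,0],[46,9],[48,0]]
[[2,16],[12,17],[16,9],[22,18],[36,8],[37,6],[43,8],[44,0],[46,9],[48,0]]
[[2,16],[12,17],[16,9],[22,18],[36,8],[37,6],[43,8],[44,0],[46,9],[48,0]]
[[1,13],[2,16],[12,17],[16,9],[22,18],[36,8],[37,6],[43,8],[44,0],[46,9],[48,0]]
[[1,13],[2,16],[12,17],[16,9],[22,18],[36,8],[37,6],[43,8],[44,0],[46,9],[48,0]]
[[0,3],[1,13],[2,16],[12,17],[16,9],[22,18],[36,8],[37,6],[43,8],[44,0],[46,9],[48,0]]
[[0,3],[1,13],[2,16],[12,17],[16,9],[18,10],[22,18],[36,8],[37,6],[43,8],[44,0],[46,9],[48,0]]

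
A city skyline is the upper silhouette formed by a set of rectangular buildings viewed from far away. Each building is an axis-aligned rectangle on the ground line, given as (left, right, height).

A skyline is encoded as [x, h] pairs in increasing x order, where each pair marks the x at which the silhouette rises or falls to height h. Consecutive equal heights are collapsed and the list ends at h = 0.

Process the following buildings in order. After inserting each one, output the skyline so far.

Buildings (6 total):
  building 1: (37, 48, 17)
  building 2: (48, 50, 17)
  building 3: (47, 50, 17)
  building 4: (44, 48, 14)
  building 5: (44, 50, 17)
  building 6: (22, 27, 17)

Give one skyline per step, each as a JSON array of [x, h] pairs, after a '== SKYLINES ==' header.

== SKYLINES ==
[[37,17],[48,0]]
[[37,17],[50,0]]
[[37,17],[50,0]]
[[37,17],[50,0]]
[[37,17],[50,0]]
[[22,17],[27,0],[37,17],[50,0]]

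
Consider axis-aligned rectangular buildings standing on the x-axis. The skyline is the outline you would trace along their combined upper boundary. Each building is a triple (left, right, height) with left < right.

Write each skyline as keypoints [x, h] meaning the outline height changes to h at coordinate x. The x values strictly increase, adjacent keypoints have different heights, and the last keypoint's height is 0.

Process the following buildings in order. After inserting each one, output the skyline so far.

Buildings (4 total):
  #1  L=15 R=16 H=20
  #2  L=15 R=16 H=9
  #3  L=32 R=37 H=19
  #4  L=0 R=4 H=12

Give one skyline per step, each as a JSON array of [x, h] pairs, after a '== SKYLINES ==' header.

== SKYLINES ==
[[15,20],[16,0]]
[[15,20],[16,0]]
[[15,20],[16,0],[32,19],[37,0]]
[[0,12],[4,0],[15,20],[16,0],[32,19],[37,0]]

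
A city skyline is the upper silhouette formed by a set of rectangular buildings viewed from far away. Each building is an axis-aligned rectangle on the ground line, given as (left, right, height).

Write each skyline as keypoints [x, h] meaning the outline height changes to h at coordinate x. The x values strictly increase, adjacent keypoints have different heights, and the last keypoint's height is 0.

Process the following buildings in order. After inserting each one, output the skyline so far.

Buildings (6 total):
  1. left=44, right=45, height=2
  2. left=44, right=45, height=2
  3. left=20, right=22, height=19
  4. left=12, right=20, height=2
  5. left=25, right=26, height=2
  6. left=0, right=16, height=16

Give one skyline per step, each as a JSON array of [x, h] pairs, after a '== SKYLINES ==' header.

== SKYLINES ==
[[44,2],[45,0]]
[[44,2],[45,0]]
[[20,19],[22,0],[44,2],[45,0]]
[[12,2],[20,19],[22,0],[44,2],[45,0]]
[[12,2],[20,19],[22,0],[25,2],[26,0],[44,2],[45,0]]
[[0,16],[16,2],[20,19],[22,0],[25,2],[26,0],[44,2],[45,0]]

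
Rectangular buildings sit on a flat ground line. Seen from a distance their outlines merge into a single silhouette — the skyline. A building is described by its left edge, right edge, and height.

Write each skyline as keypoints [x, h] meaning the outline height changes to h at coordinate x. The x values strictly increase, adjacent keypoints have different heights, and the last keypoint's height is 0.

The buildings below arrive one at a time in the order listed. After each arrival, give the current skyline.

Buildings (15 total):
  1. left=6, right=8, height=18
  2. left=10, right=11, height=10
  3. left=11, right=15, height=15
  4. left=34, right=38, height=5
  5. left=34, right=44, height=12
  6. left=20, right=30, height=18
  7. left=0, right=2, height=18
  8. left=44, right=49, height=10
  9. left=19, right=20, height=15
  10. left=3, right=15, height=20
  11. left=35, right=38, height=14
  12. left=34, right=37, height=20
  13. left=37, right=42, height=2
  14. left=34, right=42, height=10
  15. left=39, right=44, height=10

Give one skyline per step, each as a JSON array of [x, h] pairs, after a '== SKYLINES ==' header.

== SKYLINES ==
[[6,18],[8,0]]
[[6,18],[8,0],[10,10],[11,0]]
[[6,18],[8,0],[10,10],[11,15],[15,0]]
[[6,18],[8,0],[10,10],[11,15],[15,0],[34,5],[38,0]]
[[6,18],[8,0],[10,10],[11,15],[15,0],[34,12],[44,0]]
[[6,18],[8,0],[10,10],[11,15],[15,0],[20,18],[30,0],[34,12],[44,0]]
[[0,18],[2,0],[6,18],[8,0],[10,10],[11,15],[15,0],[20,18],[30,0],[34,12],[44,0]]
[[0,18],[2,0],[6,18],[8,0],[10,10],[11,15],[15,0],[20,18],[30,0],[34,12],[44,10],[49,0]]
[[0,18],[2,0],[6,18],[8,0],[10,10],[11,15],[15,0],[19,15],[20,18],[30,0],[34,12],[44,10],[49,0]]
[[0,18],[2,0],[3,20],[15,0],[19,15],[20,18],[30,0],[34,12],[44,10],[49,0]]
[[0,18],[2,0],[3,20],[15,0],[19,15],[20,18],[30,0],[34,12],[35,14],[38,12],[44,10],[49,0]]
[[0,18],[2,0],[3,20],[15,0],[19,15],[20,18],[30,0],[34,20],[37,14],[38,12],[44,10],[49,0]]
[[0,18],[2,0],[3,20],[15,0],[19,15],[20,18],[30,0],[34,20],[37,14],[38,12],[44,10],[49,0]]
[[0,18],[2,0],[3,20],[15,0],[19,15],[20,18],[30,0],[34,20],[37,14],[38,12],[44,10],[49,0]]
[[0,18],[2,0],[3,20],[15,0],[19,15],[20,18],[30,0],[34,20],[37,14],[38,12],[44,10],[49,0]]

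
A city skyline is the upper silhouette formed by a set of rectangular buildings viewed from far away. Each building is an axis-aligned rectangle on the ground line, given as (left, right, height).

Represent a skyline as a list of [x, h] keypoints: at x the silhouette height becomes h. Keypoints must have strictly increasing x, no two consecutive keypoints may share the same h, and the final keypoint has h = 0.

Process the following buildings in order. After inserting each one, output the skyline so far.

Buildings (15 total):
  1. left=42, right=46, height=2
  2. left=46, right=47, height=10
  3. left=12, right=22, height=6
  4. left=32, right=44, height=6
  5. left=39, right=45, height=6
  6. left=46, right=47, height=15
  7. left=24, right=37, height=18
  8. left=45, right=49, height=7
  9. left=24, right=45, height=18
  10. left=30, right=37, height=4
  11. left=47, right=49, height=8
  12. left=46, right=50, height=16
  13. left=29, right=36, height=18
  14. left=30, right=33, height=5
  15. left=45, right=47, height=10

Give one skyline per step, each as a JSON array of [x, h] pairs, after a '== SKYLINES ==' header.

== SKYLINES ==
[[42,2],[46,0]]
[[42,2],[46,10],[47,0]]
[[12,6],[22,0],[42,2],[46,10],[47,0]]
[[12,6],[22,0],[32,6],[44,2],[46,10],[47,0]]
[[12,6],[22,0],[32,6],[45,2],[46,10],[47,0]]
[[12,6],[22,0],[32,6],[45,2],[46,15],[47,0]]
[[12,6],[22,0],[24,18],[37,6],[45,2],[46,15],[47,0]]
[[12,6],[22,0],[24,18],[37,6],[45,7],[46,15],[47,7],[49,0]]
[[12,6],[22,0],[24,18],[45,7],[46,15],[47,7],[49,0]]
[[12,6],[22,0],[24,18],[45,7],[46,15],[47,7],[49,0]]
[[12,6],[22,0],[24,18],[45,7],[46,15],[47,8],[49,0]]
[[12,6],[22,0],[24,18],[45,7],[46,16],[50,0]]
[[12,6],[22,0],[24,18],[45,7],[46,16],[50,0]]
[[12,6],[22,0],[24,18],[45,7],[46,16],[50,0]]
[[12,6],[22,0],[24,18],[45,10],[46,16],[50,0]]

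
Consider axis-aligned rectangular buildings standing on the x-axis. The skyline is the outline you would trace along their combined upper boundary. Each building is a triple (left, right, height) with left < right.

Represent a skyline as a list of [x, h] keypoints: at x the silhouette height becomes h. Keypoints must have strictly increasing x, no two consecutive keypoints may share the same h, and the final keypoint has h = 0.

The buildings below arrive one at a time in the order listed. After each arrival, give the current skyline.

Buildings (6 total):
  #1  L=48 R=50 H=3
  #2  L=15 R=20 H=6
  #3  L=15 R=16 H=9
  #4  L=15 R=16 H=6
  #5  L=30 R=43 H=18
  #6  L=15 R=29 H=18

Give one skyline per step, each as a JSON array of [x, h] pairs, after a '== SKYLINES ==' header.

== SKYLINES ==
[[48,3],[50,0]]
[[15,6],[20,0],[48,3],[50,0]]
[[15,9],[16,6],[20,0],[48,3],[50,0]]
[[15,9],[16,6],[20,0],[48,3],[50,0]]
[[15,9],[16,6],[20,0],[30,18],[43,0],[48,3],[50,0]]
[[15,18],[29,0],[30,18],[43,0],[48,3],[50,0]]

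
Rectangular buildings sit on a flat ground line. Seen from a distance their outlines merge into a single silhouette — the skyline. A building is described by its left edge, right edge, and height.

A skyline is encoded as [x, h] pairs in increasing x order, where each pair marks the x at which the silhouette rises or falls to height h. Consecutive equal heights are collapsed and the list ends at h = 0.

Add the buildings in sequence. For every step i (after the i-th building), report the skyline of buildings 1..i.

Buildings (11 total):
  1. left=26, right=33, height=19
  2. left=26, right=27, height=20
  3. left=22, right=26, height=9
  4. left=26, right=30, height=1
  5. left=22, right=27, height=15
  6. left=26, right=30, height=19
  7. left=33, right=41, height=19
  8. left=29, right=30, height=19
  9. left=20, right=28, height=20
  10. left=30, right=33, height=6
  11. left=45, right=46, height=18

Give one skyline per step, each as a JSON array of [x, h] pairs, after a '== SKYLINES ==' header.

== SKYLINES ==
[[26,19],[33,0]]
[[26,20],[27,19],[33,0]]
[[22,9],[26,20],[27,19],[33,0]]
[[22,9],[26,20],[27,19],[33,0]]
[[22,15],[26,20],[27,19],[33,0]]
[[22,15],[26,20],[27,19],[33,0]]
[[22,15],[26,20],[27,19],[41,0]]
[[22,15],[26,20],[27,19],[41,0]]
[[20,20],[28,19],[41,0]]
[[20,20],[28,19],[41,0]]
[[20,20],[28,19],[41,0],[45,18],[46,0]]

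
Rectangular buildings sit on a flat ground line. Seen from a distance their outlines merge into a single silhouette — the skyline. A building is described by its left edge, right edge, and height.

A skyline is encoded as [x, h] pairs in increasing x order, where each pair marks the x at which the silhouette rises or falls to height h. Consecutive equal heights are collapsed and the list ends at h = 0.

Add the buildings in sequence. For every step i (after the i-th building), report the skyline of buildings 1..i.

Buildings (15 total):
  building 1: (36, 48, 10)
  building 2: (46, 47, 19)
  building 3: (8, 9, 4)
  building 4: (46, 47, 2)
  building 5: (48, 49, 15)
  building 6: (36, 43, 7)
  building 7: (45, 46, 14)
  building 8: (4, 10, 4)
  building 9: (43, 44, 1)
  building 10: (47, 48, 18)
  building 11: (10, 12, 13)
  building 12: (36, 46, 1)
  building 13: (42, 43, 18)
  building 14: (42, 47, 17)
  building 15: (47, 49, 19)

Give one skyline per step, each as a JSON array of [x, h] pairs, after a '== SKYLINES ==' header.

== SKYLINES ==
[[36,10],[48,0]]
[[36,10],[46,19],[47,10],[48,0]]
[[8,4],[9,0],[36,10],[46,19],[47,10],[48,0]]
[[8,4],[9,0],[36,10],[46,19],[47,10],[48,0]]
[[8,4],[9,0],[36,10],[46,19],[47,10],[48,15],[49,0]]
[[8,4],[9,0],[36,10],[46,19],[47,10],[48,15],[49,0]]
[[8,4],[9,0],[36,10],[45,14],[46,19],[47,10],[48,15],[49,0]]
[[4,4],[10,0],[36,10],[45,14],[46,19],[47,10],[48,15],[49,0]]
[[4,4],[10,0],[36,10],[45,14],[46,19],[47,10],[48,15],[49,0]]
[[4,4],[10,0],[36,10],[45,14],[46,19],[47,18],[48,15],[49,0]]
[[4,4],[10,13],[12,0],[36,10],[45,14],[46,19],[47,18],[48,15],[49,0]]
[[4,4],[10,13],[12,0],[36,10],[45,14],[46,19],[47,18],[48,15],[49,0]]
[[4,4],[10,13],[12,0],[36,10],[42,18],[43,10],[45,14],[46,19],[47,18],[48,15],[49,0]]
[[4,4],[10,13],[12,0],[36,10],[42,18],[43,17],[46,19],[47,18],[48,15],[49,0]]
[[4,4],[10,13],[12,0],[36,10],[42,18],[43,17],[46,19],[49,0]]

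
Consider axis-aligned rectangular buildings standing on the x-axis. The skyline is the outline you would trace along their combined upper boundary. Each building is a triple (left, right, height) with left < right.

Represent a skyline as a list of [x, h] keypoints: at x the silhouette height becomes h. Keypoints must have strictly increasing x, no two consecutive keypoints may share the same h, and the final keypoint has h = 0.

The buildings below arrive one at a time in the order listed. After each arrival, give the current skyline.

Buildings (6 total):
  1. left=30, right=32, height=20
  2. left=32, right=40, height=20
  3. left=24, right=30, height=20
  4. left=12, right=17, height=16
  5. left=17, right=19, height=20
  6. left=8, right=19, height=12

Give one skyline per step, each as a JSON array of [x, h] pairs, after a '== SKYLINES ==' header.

== SKYLINES ==
[[30,20],[32,0]]
[[30,20],[40,0]]
[[24,20],[40,0]]
[[12,16],[17,0],[24,20],[40,0]]
[[12,16],[17,20],[19,0],[24,20],[40,0]]
[[8,12],[12,16],[17,20],[19,0],[24,20],[40,0]]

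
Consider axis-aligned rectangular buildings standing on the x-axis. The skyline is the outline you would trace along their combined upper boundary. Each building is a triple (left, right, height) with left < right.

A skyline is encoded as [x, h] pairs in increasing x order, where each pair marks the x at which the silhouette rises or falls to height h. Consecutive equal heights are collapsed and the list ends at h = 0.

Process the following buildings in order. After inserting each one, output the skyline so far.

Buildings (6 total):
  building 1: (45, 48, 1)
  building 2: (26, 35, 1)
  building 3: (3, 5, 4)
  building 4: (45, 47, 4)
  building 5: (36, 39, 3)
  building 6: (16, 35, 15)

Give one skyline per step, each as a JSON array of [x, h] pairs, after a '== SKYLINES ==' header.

== SKYLINES ==
[[45,1],[48,0]]
[[26,1],[35,0],[45,1],[48,0]]
[[3,4],[5,0],[26,1],[35,0],[45,1],[48,0]]
[[3,4],[5,0],[26,1],[35,0],[45,4],[47,1],[48,0]]
[[3,4],[5,0],[26,1],[35,0],[36,3],[39,0],[45,4],[47,1],[48,0]]
[[3,4],[5,0],[16,15],[35,0],[36,3],[39,0],[45,4],[47,1],[48,0]]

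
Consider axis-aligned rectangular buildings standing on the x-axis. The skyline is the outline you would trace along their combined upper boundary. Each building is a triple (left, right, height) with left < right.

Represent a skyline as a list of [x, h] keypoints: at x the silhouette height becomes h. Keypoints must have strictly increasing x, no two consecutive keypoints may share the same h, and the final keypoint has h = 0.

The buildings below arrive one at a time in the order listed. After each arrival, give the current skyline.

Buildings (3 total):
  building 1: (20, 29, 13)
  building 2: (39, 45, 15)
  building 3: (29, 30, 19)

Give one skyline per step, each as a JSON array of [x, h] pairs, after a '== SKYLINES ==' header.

== SKYLINES ==
[[20,13],[29,0]]
[[20,13],[29,0],[39,15],[45,0]]
[[20,13],[29,19],[30,0],[39,15],[45,0]]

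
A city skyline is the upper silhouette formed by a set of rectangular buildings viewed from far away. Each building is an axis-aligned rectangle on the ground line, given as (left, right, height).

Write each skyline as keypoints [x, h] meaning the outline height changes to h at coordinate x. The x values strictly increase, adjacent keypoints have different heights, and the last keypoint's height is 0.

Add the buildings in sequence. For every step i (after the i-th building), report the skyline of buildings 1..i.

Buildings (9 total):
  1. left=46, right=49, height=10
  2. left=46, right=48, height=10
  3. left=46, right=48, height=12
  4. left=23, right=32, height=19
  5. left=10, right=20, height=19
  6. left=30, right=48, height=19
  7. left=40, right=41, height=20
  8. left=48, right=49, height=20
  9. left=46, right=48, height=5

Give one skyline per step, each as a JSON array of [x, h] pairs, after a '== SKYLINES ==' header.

== SKYLINES ==
[[46,10],[49,0]]
[[46,10],[49,0]]
[[46,12],[48,10],[49,0]]
[[23,19],[32,0],[46,12],[48,10],[49,0]]
[[10,19],[20,0],[23,19],[32,0],[46,12],[48,10],[49,0]]
[[10,19],[20,0],[23,19],[48,10],[49,0]]
[[10,19],[20,0],[23,19],[40,20],[41,19],[48,10],[49,0]]
[[10,19],[20,0],[23,19],[40,20],[41,19],[48,20],[49,0]]
[[10,19],[20,0],[23,19],[40,20],[41,19],[48,20],[49,0]]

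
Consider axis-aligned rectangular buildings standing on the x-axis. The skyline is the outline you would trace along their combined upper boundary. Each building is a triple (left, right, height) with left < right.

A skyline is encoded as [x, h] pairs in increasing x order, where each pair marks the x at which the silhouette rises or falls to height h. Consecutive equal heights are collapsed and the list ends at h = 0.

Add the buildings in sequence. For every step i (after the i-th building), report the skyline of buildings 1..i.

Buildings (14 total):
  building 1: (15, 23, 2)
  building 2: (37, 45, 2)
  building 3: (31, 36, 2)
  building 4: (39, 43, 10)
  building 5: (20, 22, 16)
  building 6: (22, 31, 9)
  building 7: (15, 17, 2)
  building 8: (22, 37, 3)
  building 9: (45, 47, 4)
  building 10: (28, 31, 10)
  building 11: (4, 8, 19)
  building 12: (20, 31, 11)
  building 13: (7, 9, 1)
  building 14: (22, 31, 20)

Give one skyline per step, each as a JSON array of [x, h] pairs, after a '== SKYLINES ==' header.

== SKYLINES ==
[[15,2],[23,0]]
[[15,2],[23,0],[37,2],[45,0]]
[[15,2],[23,0],[31,2],[36,0],[37,2],[45,0]]
[[15,2],[23,0],[31,2],[36,0],[37,2],[39,10],[43,2],[45,0]]
[[15,2],[20,16],[22,2],[23,0],[31,2],[36,0],[37,2],[39,10],[43,2],[45,0]]
[[15,2],[20,16],[22,9],[31,2],[36,0],[37,2],[39,10],[43,2],[45,0]]
[[15,2],[20,16],[22,9],[31,2],[36,0],[37,2],[39,10],[43,2],[45,0]]
[[15,2],[20,16],[22,9],[31,3],[37,2],[39,10],[43,2],[45,0]]
[[15,2],[20,16],[22,9],[31,3],[37,2],[39,10],[43,2],[45,4],[47,0]]
[[15,2],[20,16],[22,9],[28,10],[31,3],[37,2],[39,10],[43,2],[45,4],[47,0]]
[[4,19],[8,0],[15,2],[20,16],[22,9],[28,10],[31,3],[37,2],[39,10],[43,2],[45,4],[47,0]]
[[4,19],[8,0],[15,2],[20,16],[22,11],[31,3],[37,2],[39,10],[43,2],[45,4],[47,0]]
[[4,19],[8,1],[9,0],[15,2],[20,16],[22,11],[31,3],[37,2],[39,10],[43,2],[45,4],[47,0]]
[[4,19],[8,1],[9,0],[15,2],[20,16],[22,20],[31,3],[37,2],[39,10],[43,2],[45,4],[47,0]]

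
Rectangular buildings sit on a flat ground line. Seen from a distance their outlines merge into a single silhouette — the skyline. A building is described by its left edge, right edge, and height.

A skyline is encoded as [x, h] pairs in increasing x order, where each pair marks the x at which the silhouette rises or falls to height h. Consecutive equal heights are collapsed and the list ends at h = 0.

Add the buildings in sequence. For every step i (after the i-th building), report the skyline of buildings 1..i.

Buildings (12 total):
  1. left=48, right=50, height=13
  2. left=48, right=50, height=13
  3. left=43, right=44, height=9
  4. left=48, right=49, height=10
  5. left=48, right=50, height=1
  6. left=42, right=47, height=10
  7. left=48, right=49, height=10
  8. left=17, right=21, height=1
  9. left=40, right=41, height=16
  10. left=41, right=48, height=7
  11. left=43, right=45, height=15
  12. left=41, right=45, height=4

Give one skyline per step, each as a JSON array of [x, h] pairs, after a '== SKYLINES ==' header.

== SKYLINES ==
[[48,13],[50,0]]
[[48,13],[50,0]]
[[43,9],[44,0],[48,13],[50,0]]
[[43,9],[44,0],[48,13],[50,0]]
[[43,9],[44,0],[48,13],[50,0]]
[[42,10],[47,0],[48,13],[50,0]]
[[42,10],[47,0],[48,13],[50,0]]
[[17,1],[21,0],[42,10],[47,0],[48,13],[50,0]]
[[17,1],[21,0],[40,16],[41,0],[42,10],[47,0],[48,13],[50,0]]
[[17,1],[21,0],[40,16],[41,7],[42,10],[47,7],[48,13],[50,0]]
[[17,1],[21,0],[40,16],[41,7],[42,10],[43,15],[45,10],[47,7],[48,13],[50,0]]
[[17,1],[21,0],[40,16],[41,7],[42,10],[43,15],[45,10],[47,7],[48,13],[50,0]]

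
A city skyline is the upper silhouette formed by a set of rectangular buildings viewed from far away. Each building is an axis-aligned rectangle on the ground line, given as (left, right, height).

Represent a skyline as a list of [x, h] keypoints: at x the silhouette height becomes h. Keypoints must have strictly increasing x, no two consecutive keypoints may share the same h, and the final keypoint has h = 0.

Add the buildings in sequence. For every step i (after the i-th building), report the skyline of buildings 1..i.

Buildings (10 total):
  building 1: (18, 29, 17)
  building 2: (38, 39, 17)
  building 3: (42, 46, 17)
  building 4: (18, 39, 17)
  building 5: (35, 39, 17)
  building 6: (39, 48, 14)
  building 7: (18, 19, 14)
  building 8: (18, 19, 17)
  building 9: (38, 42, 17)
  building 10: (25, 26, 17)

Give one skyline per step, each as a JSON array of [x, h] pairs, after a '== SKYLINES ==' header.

== SKYLINES ==
[[18,17],[29,0]]
[[18,17],[29,0],[38,17],[39,0]]
[[18,17],[29,0],[38,17],[39,0],[42,17],[46,0]]
[[18,17],[39,0],[42,17],[46,0]]
[[18,17],[39,0],[42,17],[46,0]]
[[18,17],[39,14],[42,17],[46,14],[48,0]]
[[18,17],[39,14],[42,17],[46,14],[48,0]]
[[18,17],[39,14],[42,17],[46,14],[48,0]]
[[18,17],[46,14],[48,0]]
[[18,17],[46,14],[48,0]]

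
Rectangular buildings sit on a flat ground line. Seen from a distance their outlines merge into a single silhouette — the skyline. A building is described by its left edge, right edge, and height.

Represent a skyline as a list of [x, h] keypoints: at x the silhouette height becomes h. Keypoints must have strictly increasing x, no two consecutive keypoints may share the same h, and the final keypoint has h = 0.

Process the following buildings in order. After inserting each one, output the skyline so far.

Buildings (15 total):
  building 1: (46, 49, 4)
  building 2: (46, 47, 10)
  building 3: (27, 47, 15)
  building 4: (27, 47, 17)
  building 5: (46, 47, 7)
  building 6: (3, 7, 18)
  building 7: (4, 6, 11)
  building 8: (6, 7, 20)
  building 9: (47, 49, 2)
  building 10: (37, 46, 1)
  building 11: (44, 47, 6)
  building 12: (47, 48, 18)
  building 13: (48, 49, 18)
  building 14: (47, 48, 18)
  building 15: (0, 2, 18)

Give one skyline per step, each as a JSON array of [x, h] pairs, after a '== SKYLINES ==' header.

== SKYLINES ==
[[46,4],[49,0]]
[[46,10],[47,4],[49,0]]
[[27,15],[47,4],[49,0]]
[[27,17],[47,4],[49,0]]
[[27,17],[47,4],[49,0]]
[[3,18],[7,0],[27,17],[47,4],[49,0]]
[[3,18],[7,0],[27,17],[47,4],[49,0]]
[[3,18],[6,20],[7,0],[27,17],[47,4],[49,0]]
[[3,18],[6,20],[7,0],[27,17],[47,4],[49,0]]
[[3,18],[6,20],[7,0],[27,17],[47,4],[49,0]]
[[3,18],[6,20],[7,0],[27,17],[47,4],[49,0]]
[[3,18],[6,20],[7,0],[27,17],[47,18],[48,4],[49,0]]
[[3,18],[6,20],[7,0],[27,17],[47,18],[49,0]]
[[3,18],[6,20],[7,0],[27,17],[47,18],[49,0]]
[[0,18],[2,0],[3,18],[6,20],[7,0],[27,17],[47,18],[49,0]]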